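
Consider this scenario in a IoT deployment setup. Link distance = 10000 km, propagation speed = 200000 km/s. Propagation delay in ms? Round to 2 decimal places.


Given: distance = 10000 km, speed = 200000 km/s
Delay = distance / speed = 10000 / 200000 seconds
Delay in ms = 10000 * 1000 / 200000
Delay = 50.0000 ms
Rounded to 2 dp = 50.00 ms

50.00


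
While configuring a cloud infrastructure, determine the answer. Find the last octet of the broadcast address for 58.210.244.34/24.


Given: IP = 58.210.244.34, prefix = /24
Host bits = 32 - 24 = 8
Network last octet = 34 AND mask = 0
Host part size = 2^8 - 1 = 255
Broadcast last octet = 0 OR 255 = 255

255


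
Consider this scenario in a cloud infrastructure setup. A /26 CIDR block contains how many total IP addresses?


Given: CIDR prefix /26
Host bits = 32 - 26 = 6
Total addresses = 2^6 = 64

64


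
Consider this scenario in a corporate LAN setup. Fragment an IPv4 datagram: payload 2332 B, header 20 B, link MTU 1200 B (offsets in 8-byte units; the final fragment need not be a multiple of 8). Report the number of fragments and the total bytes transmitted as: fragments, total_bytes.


Max data per non-final fragment = floor((MTU - header)/8)*8 = floor((1200 - 20)/8)*8 = floor(1180/8)*8 = 1176 B
Final fragment needs no 8-byte alignment: it can carry up to MTU - header = 1180 B
Non-final fragments needed = ceil((payload - 1180) / 1176) = ceil(1152/1176) = ceil(0.9796) = 1
Number of fragments = 1 + 1 = 2
Fragment sizes (data): 1 * 1176 B + 1156 B (last, 1156 <= 1180 OK)
Total bytes sent = payload + n_frags * header = 2332 + 2*20 = 2332 + 40 = 2372 B

2, 2372


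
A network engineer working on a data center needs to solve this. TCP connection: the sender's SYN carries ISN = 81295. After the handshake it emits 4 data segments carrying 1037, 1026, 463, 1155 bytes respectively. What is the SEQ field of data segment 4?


The SYN occupies sequence number ISN = 81295, so the first data byte is ISN + 1 = 81296.
SEQ of data segment i = (ISN + 1) + sum of payload sizes of segments 1..i-1.
Segment 1: SEQ = 81296, payload = 1037 bytes
Segment 2: SEQ = 82333, payload = 1026 bytes
Segment 3: SEQ = 83359, payload = 463 bytes
Segment 4: SEQ = 83822, payload = 1155 bytes
SEQ of segment 4 = 81296 + 1037 + 1026 + 463 = 83822

83822


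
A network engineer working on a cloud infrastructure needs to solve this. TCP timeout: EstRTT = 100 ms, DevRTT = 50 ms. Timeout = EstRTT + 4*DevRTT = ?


Given: EstRTT = 100 ms, DevRTT = 50 ms
Timeout = EstRTT + 4 * DevRTT
4 * DevRTT = 4 * 50 = 200
Timeout = 100 + 200 = 300 ms

300


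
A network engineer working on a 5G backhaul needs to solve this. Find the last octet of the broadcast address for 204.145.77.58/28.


Given: IP = 204.145.77.58, prefix = /28
Host bits = 32 - 28 = 4
Network last octet = 58 AND mask = 48
Host part size = 2^4 - 1 = 15
Broadcast last octet = 48 OR 15 = 63

63


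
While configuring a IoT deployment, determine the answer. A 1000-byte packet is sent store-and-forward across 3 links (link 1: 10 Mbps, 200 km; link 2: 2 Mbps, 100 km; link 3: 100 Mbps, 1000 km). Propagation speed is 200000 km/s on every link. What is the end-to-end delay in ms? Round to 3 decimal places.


Packet = 1000 bytes = 8000 bits. Store-and-forward: sum (t_trans + t_prop) per link.
Link 1: t_trans = 8000/(10*10^6) s = 0.8000 ms; t_prop = 200/200000 s = 1.0000 ms; subtotal = 1.8000 ms
Link 2: t_trans = 8000/(2*10^6) s = 4.0000 ms; t_prop = 100/200000 s = 0.5000 ms; subtotal = 4.5000 ms
Link 3: t_trans = 8000/(100*10^6) s = 0.0800 ms; t_prop = 1000/200000 s = 5.0000 ms; subtotal = 5.0800 ms
End-to-end = 1.8000 + 4.5000 + 5.0800 = 11.3800 ms -> 11.380 ms (3 dp)

11.380


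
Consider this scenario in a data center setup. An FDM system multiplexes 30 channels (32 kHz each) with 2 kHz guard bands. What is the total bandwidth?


Given: 30 channels, 32 kHz each, guard = 2 kHz
Channel bandwidth = 30 * 32 = 960 kHz
Guard bands = 29 gaps * 2 kHz = 58 kHz
Total = 960 + 58 = 1018 kHz

1018


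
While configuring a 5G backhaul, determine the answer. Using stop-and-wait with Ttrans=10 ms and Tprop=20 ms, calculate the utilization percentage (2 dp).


Given: Ttrans = 10 ms, Tprop = 20 ms
RTT = 2 * Tprop = 2 * 20 = 40 ms
U = Ttrans / (Ttrans + RTT)
U = 10 / (10 + 40)
U = 10 / 50 = 0.2
U% = 20.00%

20.00


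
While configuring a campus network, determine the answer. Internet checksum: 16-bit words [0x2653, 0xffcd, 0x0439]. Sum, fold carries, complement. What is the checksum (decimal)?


Given words: [0x2653, 0xffcd, 0x0439]
Step 1: Sum all words
Raw sum = 9811 + 65485 + 1081 = 76377
Step 2: Fold carry: (10841 + 1) = 10842
One's complement = ~10842 & 0xFFFF = 54693

54693


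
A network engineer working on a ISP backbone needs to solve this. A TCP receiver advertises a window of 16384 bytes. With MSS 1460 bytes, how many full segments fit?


Given: RWND = 16384 bytes, MSS = 1460 bytes
Full segments = floor(RWND / MSS)
Full segments = floor(16384 / 1460)
Full segments = floor(11.2219) = 11

11


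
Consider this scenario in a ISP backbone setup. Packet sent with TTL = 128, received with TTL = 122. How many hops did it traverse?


Given: initial TTL = 128, received TTL = 122
Hops = initial TTL - received TTL
Hops = 128 - 122 = 6

6


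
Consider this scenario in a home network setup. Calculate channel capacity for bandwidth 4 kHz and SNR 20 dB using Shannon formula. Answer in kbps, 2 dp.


Given: B = 4 kHz, SNR = 20 dB
SNR linear = 10^(20/10) = 100
1 + SNR = 101
log2(101) = 6.6582114828
C = 4 * 1000 * 6.6582114828 = 26632.8459 bps
C = 26.632846 kbps -> 26.63 kbps (2 dp)

26.63


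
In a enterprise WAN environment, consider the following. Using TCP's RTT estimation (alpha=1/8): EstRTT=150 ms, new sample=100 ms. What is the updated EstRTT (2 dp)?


Given: EstRTT = 150 ms, SampleRTT = 100 ms, alpha = 1/8
New EstRTT = (1 - alpha) * EstRTT + alpha * SampleRTT
(7/8) * 150 = 131.25
(1/8) * 100 = 12.5
New EstRTT = 131.25 + 12.5 = 143.75 ms -> 143.75 ms (2 dp)

143.75


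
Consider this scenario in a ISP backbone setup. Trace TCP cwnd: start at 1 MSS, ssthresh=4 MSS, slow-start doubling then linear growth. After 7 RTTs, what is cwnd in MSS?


RTT 0: cwnd = 1 MSS (initial)
RTT 1: cwnd = 2 MSS (slow start, doubled)
RTT 2: cwnd = 4 MSS (slow start, doubled)
RTT 3: cwnd = 5 MSS (congestion avoidance, +1)
RTT 4: cwnd = 6 MSS (congestion avoidance, +1)
RTT 5: cwnd = 7 MSS (congestion avoidance, +1)
RTT 6: cwnd = 8 MSS (congestion avoidance, +1)
RTT 7: cwnd = 9 MSS (congestion avoidance, +1)

9


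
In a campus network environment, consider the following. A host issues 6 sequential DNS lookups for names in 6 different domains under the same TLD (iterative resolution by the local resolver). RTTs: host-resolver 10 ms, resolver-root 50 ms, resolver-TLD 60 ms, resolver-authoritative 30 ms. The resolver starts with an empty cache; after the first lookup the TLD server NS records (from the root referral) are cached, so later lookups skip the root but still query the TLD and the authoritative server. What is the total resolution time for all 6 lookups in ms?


Lookup 1 (cold cache): local + root + TLD + auth = 10 + 50 + 60 + 30 = 150 ms
Lookups 2..6 (TLD NS cached -> skip root; new domain -> still ask TLD and auth): local + TLD + auth = 10 + 60 + 30 = 100 ms each
Remaining 5 lookups: 5 * 100 = 500 ms
Total = 150 + 500 = 650 ms

650


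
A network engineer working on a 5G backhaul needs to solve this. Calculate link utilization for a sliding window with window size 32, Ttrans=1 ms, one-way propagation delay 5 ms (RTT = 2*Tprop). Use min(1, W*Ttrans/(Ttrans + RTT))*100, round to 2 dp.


Given: W = 32, Ttrans = 1 ms, RTT = 10 ms (= 2 * Tprop, Tprop = 5 ms)
Cycle time = Ttrans + RTT = 1 + 10 = 11 ms (first packet sent until its ACK returns)
W * Ttrans = 32 * 1 = 32 ms of sending per cycle
W * Ttrans / (Ttrans + RTT) = 32 / 11 = 2.909091
U = min(1, 2.909091) = 1.000000
U% = 100.00%

100.00


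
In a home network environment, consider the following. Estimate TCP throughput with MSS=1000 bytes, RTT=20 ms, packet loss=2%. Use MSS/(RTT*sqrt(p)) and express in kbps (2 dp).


Given: MSS = 1000 bytes, RTT = 20 ms, loss = 2%
RTT in seconds = 20 / 1000 = 0.02
Loss rate = 2% = 0.02
sqrt(loss) = sqrt(0.02) = 0.141421356237
Throughput (bytes/s) = 1000 / (0.02 * 0.141421356237) = 353553.3906
Throughput (kbps) = 353553.3906 * 8 / 1000 = 2828.427125 -> 2828.43 kbps (2 dp)

2828.43


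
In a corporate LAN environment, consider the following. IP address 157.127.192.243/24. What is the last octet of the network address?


Given: IP = 157.127.192.243, prefix = /24
Subnet mask = 255.255.255.0
Last octet of IP: 243
Last octet of mask: 0
Network last octet = 243 AND 0 = 0

0


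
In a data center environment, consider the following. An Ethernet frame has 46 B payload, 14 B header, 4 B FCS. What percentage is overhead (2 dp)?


Given: payload = 46 B, header = 14 B, trailer = 4 B
Overhead bytes = header + trailer = 14 + 4 = 18
Total frame = payload + overhead = 46 + 18 = 64
Overhead % = 18 / 64 * 100 = 28.1250% -> 28.13% (2 dp)

28.13


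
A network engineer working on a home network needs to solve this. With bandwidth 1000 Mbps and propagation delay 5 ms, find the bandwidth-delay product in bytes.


Given: bandwidth = 1000 Mbps, delay = 5 ms
BDP in bits = 1000 * 10^6 * 5 / 1000
BDP in bits = 5000000
BDP in bytes = 5000000 / 8 = 625000

625000


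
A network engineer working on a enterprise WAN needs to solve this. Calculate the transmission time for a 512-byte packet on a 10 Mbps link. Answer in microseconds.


Given: packet = 512 bytes, bandwidth = 10 Mbps
Packet in bits = 512 * 8 = 4096 bits
Bandwidth = 10 * 10^6 = 10000000 bps
Time = 4096 / 10000000 seconds
Time in us = 4096 * 10^6 / 10000000 = 409.6

409.6


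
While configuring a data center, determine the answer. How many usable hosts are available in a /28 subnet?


Given: subnet mask /28
Host bits = 32 - 28 = 4
Total addresses = 2^4 = 16
Usable hosts = 16 - 2 (network + broadcast) = 14

14


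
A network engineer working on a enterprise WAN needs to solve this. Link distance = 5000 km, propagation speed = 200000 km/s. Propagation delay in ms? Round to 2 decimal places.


Given: distance = 5000 km, speed = 200000 km/s
Delay = distance / speed = 5000 / 200000 seconds
Delay in ms = 5000 * 1000 / 200000
Delay = 25.0000 ms
Rounded to 2 dp = 25.00 ms

25.00


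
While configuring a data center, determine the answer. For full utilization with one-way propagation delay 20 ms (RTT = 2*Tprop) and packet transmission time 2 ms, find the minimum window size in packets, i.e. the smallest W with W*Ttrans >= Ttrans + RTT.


Given: Ttrans = 2 ms, RTT = 40 ms (= 2 * Tprop, Tprop = 20 ms)
Time until first ACK returns = Ttrans + RTT = 2 + 40 = 42 ms
Need W * Ttrans >= Ttrans + RTT  ->  W >= (Ttrans + RTT) / Ttrans
(Ttrans + RTT) / Ttrans = 42 / 2 = 21
W_min = ceil(21) = 21

21


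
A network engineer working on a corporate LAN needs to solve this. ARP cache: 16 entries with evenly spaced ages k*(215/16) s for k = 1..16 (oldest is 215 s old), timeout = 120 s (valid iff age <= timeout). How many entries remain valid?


Ages are k * 215/16 s for k = 1..16 (spacing = 13.4375 s).
Entry k is valid iff k * 215/16 <= 120 iff k <= 16 * 120 / 215 = 8.9302
n_valid = floor(8.9302) = 8
(n_stale = 16 - 8 = 8)

8


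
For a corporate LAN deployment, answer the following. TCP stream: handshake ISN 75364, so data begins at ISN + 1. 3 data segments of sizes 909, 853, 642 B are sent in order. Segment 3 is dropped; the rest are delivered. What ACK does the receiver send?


SYN uses sequence number 75364; first data byte = ISN + 1 = 75365.
Segment 1: SEQ = 75365, len = 909 B, covers [75365, 76273]
Segment 2: SEQ = 76274, len = 853 B, covers [76274, 77126]
Segment 3: SEQ = 77127, len = 642 B, covers [77127, 77768] [LOST]
In-order data received: bytes [75365, 77126] (segments 1..2).
Segment 3 missing -> gap begins at byte 77127.
Cumulative ACK = next expected in-order byte = 75365 + 909 + 853 = 77127

77127


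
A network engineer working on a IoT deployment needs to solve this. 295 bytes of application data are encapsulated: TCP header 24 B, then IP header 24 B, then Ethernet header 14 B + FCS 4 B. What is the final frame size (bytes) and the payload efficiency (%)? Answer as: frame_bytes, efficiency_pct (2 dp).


TCP segment = 295 + 24 = 319 B
IP packet = 319 + 24 = 343 B
Ethernet frame = 343 + 14 + 4 = 361 B
Efficiency = app / frame = 295 / 361 = 0.817175 = 81.7175% -> 81.72% (2 dp)

361, 81.72


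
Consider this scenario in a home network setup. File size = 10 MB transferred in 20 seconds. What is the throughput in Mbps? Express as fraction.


Given: file = 10 MB, time = 20 s
File in Mb = 10 * 8 = 80 Mb
Throughput = 80 / 20 Mbps
Throughput = 4 Mbps

4


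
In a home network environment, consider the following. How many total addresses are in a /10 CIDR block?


Given: CIDR prefix /10
Host bits = 32 - 10 = 22
Total addresses = 2^22 = 4194304

4194304


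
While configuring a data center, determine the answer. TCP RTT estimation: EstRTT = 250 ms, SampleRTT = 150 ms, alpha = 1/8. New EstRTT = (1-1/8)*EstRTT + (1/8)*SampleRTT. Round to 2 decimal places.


Given: EstRTT = 250 ms, SampleRTT = 150 ms, alpha = 1/8
New EstRTT = (1 - alpha) * EstRTT + alpha * SampleRTT
(7/8) * 250 = 218.75
(1/8) * 150 = 18.75
New EstRTT = 218.75 + 18.75 = 237.5 ms -> 237.50 ms (2 dp)

237.50


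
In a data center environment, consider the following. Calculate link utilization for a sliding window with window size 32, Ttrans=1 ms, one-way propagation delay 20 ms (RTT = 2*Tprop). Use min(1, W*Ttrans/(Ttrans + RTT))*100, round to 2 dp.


Given: W = 32, Ttrans = 1 ms, RTT = 40 ms (= 2 * Tprop, Tprop = 20 ms)
Cycle time = Ttrans + RTT = 1 + 40 = 41 ms (first packet sent until its ACK returns)
W * Ttrans = 32 * 1 = 32 ms of sending per cycle
W * Ttrans / (Ttrans + RTT) = 32 / 41 = 0.780488
U = min(1, 0.780488) = 0.780488
U% = 78.05%

78.05


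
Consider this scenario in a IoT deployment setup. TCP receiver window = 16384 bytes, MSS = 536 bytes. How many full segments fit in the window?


Given: RWND = 16384 bytes, MSS = 536 bytes
Full segments = floor(RWND / MSS)
Full segments = floor(16384 / 536)
Full segments = floor(30.5672) = 30

30


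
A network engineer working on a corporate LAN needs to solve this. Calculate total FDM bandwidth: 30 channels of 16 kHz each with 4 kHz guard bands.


Given: 30 channels, 16 kHz each, guard = 4 kHz
Channel bandwidth = 30 * 16 = 480 kHz
Guard bands = 29 gaps * 4 kHz = 116 kHz
Total = 480 + 116 = 596 kHz

596


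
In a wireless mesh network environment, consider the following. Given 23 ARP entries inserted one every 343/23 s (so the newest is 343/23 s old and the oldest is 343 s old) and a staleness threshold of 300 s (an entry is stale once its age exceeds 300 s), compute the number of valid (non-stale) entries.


Ages are k * 343/23 s for k = 1..23 (spacing = 14.9130 s).
Entry k is valid iff k * 343/23 <= 300 iff k <= 23 * 300 / 343 = 20.1166
n_valid = floor(20.1166) = 20
(n_stale = 23 - 20 = 3)

20


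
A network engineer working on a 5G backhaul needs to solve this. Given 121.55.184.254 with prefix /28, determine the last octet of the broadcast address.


Given: IP = 121.55.184.254, prefix = /28
Host bits = 32 - 28 = 4
Network last octet = 254 AND mask = 240
Host part size = 2^4 - 1 = 15
Broadcast last octet = 240 OR 15 = 255

255


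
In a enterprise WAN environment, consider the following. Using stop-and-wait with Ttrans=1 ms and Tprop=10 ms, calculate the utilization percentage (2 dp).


Given: Ttrans = 1 ms, Tprop = 10 ms
RTT = 2 * Tprop = 2 * 10 = 20 ms
U = Ttrans / (Ttrans + RTT)
U = 1 / (1 + 20)
U = 1 / 21 = 0.047619
U% = 4.76%

4.76


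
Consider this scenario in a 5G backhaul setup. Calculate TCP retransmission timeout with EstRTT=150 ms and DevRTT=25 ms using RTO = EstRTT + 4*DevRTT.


Given: EstRTT = 150 ms, DevRTT = 25 ms
Timeout = EstRTT + 4 * DevRTT
4 * DevRTT = 4 * 25 = 100
Timeout = 150 + 100 = 250 ms

250


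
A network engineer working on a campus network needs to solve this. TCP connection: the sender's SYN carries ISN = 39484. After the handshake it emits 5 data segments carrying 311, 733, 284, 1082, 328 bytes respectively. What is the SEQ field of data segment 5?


The SYN occupies sequence number ISN = 39484, so the first data byte is ISN + 1 = 39485.
SEQ of data segment i = (ISN + 1) + sum of payload sizes of segments 1..i-1.
Segment 1: SEQ = 39485, payload = 311 bytes
Segment 2: SEQ = 39796, payload = 733 bytes
Segment 3: SEQ = 40529, payload = 284 bytes
Segment 4: SEQ = 40813, payload = 1082 bytes
Segment 5: SEQ = 41895, payload = 328 bytes
SEQ of segment 5 = 39485 + 311 + 733 + 284 + 1082 = 41895

41895


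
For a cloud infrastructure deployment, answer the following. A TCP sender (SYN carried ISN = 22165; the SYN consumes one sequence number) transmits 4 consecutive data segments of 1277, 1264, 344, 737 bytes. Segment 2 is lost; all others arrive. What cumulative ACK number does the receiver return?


SYN uses sequence number 22165; first data byte = ISN + 1 = 22166.
Segment 1: SEQ = 22166, len = 1277 B, covers [22166, 23442]
Segment 2: SEQ = 23443, len = 1264 B, covers [23443, 24706] [LOST]
Segment 3: SEQ = 24707, len = 344 B, covers [24707, 25050]
Segment 4: SEQ = 25051, len = 737 B, covers [25051, 25787]
In-order data received: bytes [22166, 23442] (segments 1..1).
Segment 2 missing -> gap begins at byte 23443; later segments buffered out of order.
Cumulative ACK = next expected in-order byte = 22166 + 1277 = 23443

23443


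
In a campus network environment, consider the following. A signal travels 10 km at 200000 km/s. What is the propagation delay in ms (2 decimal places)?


Given: distance = 10 km, speed = 200000 km/s
Delay = distance / speed = 10 / 200000 seconds
Delay in ms = 10 * 1000 / 200000
Delay = 0.0500 ms
Rounded to 2 dp = 0.05 ms

0.05


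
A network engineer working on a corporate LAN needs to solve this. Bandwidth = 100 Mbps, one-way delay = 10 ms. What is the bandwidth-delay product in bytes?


Given: bandwidth = 100 Mbps, delay = 10 ms
BDP in bits = 100 * 10^6 * 10 / 1000
BDP in bits = 1000000
BDP in bytes = 1000000 / 8 = 125000

125000


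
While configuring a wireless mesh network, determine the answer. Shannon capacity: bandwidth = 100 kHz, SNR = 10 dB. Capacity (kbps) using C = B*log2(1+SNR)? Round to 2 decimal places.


Given: B = 100 kHz, SNR = 10 dB
SNR linear = 10^(10/10) = 10
1 + SNR = 11
log2(11) = 3.4594316186
C = 100 * 1000 * 3.4594316186 = 345943.1619 bps
C = 345.943162 kbps -> 345.94 kbps (2 dp)

345.94


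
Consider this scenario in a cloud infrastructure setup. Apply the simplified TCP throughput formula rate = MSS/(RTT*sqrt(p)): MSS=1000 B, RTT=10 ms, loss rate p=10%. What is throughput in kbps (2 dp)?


Given: MSS = 1000 bytes, RTT = 10 ms, loss = 10%
RTT in seconds = 10 / 1000 = 0.01
Loss rate = 10% = 0.1
sqrt(loss) = sqrt(0.1) = 0.316227766017
Throughput (bytes/s) = 1000 / (0.01 * 0.316227766017) = 316227.7660
Throughput (kbps) = 316227.7660 * 8 / 1000 = 2529.822128 -> 2529.82 kbps (2 dp)

2529.82


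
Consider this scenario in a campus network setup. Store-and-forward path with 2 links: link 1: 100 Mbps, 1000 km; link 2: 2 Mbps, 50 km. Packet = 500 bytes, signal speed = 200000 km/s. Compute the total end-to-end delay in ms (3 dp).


Packet = 500 bytes = 4000 bits. Store-and-forward: sum (t_trans + t_prop) per link.
Link 1: t_trans = 4000/(100*10^6) s = 0.0400 ms; t_prop = 1000/200000 s = 5.0000 ms; subtotal = 5.0400 ms
Link 2: t_trans = 4000/(2*10^6) s = 2.0000 ms; t_prop = 50/200000 s = 0.2500 ms; subtotal = 2.2500 ms
End-to-end = 5.0400 + 2.2500 = 7.2900 ms -> 7.290 ms (3 dp)

7.290


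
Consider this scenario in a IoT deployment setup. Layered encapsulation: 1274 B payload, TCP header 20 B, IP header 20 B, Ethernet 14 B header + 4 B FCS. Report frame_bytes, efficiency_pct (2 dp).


TCP segment = 1274 + 20 = 1294 B
IP packet = 1294 + 20 = 1314 B
Ethernet frame = 1314 + 14 + 4 = 1332 B
Efficiency = app / frame = 1274 / 1332 = 0.956456 = 95.6456% -> 95.65% (2 dp)

1332, 95.65


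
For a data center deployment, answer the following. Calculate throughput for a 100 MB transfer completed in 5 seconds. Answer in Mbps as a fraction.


Given: file = 100 MB, time = 5 s
File in Mb = 100 * 8 = 800 Mb
Throughput = 800 / 5 Mbps
Throughput = 160 Mbps

160


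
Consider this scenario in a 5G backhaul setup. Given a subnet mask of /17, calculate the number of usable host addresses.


Given: subnet mask /17
Host bits = 32 - 17 = 15
Total addresses = 2^15 = 32768
Usable hosts = 32768 - 2 (network + broadcast) = 32766

32766


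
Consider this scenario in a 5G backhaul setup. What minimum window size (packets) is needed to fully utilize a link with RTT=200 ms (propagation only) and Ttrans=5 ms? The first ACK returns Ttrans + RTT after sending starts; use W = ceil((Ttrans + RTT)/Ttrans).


Given: Ttrans = 5 ms, RTT = 200 ms (= 2 * Tprop, Tprop = 100 ms)
Time until first ACK returns = Ttrans + RTT = 5 + 200 = 205 ms
Need W * Ttrans >= Ttrans + RTT  ->  W >= (Ttrans + RTT) / Ttrans
(Ttrans + RTT) / Ttrans = 205 / 5 = 41
W_min = ceil(41) = 41

41


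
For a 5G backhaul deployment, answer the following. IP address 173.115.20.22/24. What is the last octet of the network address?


Given: IP = 173.115.20.22, prefix = /24
Subnet mask = 255.255.255.0
Last octet of IP: 22
Last octet of mask: 0
Network last octet = 22 AND 0 = 0

0


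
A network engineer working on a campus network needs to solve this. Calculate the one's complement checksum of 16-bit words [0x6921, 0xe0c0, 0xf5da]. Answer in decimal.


Given words: [0x6921, 0xe0c0, 0xf5da]
Step 1: Sum all words
Raw sum = 26913 + 57536 + 62938 = 147387
Step 2: Fold carry: (16315 + 2) = 16317
One's complement = ~16317 & 0xFFFF = 49218

49218


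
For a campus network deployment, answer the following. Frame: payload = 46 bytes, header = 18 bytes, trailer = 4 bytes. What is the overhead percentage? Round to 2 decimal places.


Given: payload = 46 B, header = 18 B, trailer = 4 B
Overhead bytes = header + trailer = 18 + 4 = 22
Total frame = payload + overhead = 46 + 22 = 68
Overhead % = 22 / 68 * 100 = 32.3529% -> 32.35% (2 dp)

32.35


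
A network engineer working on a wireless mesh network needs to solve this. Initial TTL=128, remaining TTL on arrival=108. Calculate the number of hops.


Given: initial TTL = 128, received TTL = 108
Hops = initial TTL - received TTL
Hops = 128 - 108 = 20

20


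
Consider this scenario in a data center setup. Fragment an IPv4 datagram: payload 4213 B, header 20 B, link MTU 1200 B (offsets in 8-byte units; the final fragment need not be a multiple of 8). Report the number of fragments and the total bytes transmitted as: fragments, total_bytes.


Max data per non-final fragment = floor((MTU - header)/8)*8 = floor((1200 - 20)/8)*8 = floor(1180/8)*8 = 1176 B
Final fragment needs no 8-byte alignment: it can carry up to MTU - header = 1180 B
Non-final fragments needed = ceil((payload - 1180) / 1176) = ceil(3033/1176) = ceil(2.5791) = 3
Number of fragments = 3 + 1 = 4
Fragment sizes (data): 3 * 1176 B + 685 B (last, 685 <= 1180 OK)
Total bytes sent = payload + n_frags * header = 4213 + 4*20 = 4213 + 80 = 4293 B

4, 4293


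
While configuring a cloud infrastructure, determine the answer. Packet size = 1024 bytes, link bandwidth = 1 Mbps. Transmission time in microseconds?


Given: packet = 1024 bytes, bandwidth = 1 Mbps
Packet in bits = 1024 * 8 = 8192 bits
Bandwidth = 1 * 10^6 = 1000000 bps
Time = 8192 / 1000000 seconds
Time in us = 8192 * 10^6 / 1000000 = 8192

8192


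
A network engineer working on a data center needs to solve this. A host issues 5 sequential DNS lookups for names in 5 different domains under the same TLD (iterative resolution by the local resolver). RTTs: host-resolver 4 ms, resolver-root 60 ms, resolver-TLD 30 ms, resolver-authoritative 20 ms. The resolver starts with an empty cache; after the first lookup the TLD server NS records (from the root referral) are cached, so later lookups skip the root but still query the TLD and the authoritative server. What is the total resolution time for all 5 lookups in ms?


Lookup 1 (cold cache): local + root + TLD + auth = 4 + 60 + 30 + 20 = 114 ms
Lookups 2..5 (TLD NS cached -> skip root; new domain -> still ask TLD and auth): local + TLD + auth = 4 + 30 + 20 = 54 ms each
Remaining 4 lookups: 4 * 54 = 216 ms
Total = 114 + 216 = 330 ms

330


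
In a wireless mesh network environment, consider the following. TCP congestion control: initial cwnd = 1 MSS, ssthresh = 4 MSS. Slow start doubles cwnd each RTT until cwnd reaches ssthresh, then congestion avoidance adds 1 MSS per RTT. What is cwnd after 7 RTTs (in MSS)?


RTT 0: cwnd = 1 MSS (initial)
RTT 1: cwnd = 2 MSS (slow start, doubled)
RTT 2: cwnd = 4 MSS (slow start, doubled)
RTT 3: cwnd = 5 MSS (congestion avoidance, +1)
RTT 4: cwnd = 6 MSS (congestion avoidance, +1)
RTT 5: cwnd = 7 MSS (congestion avoidance, +1)
RTT 6: cwnd = 8 MSS (congestion avoidance, +1)
RTT 7: cwnd = 9 MSS (congestion avoidance, +1)

9


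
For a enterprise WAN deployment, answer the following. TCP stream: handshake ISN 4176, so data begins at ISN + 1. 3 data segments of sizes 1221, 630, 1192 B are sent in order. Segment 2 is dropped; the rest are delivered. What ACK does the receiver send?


SYN uses sequence number 4176; first data byte = ISN + 1 = 4177.
Segment 1: SEQ = 4177, len = 1221 B, covers [4177, 5397]
Segment 2: SEQ = 5398, len = 630 B, covers [5398, 6027] [LOST]
Segment 3: SEQ = 6028, len = 1192 B, covers [6028, 7219]
In-order data received: bytes [4177, 5397] (segments 1..1).
Segment 2 missing -> gap begins at byte 5398; later segments buffered out of order.
Cumulative ACK = next expected in-order byte = 4177 + 1221 = 5398

5398


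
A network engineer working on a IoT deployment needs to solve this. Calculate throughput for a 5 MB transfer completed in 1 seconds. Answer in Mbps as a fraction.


Given: file = 5 MB, time = 1 s
File in Mb = 5 * 8 = 40 Mb
Throughput = 40 / 1 Mbps
Throughput = 40 Mbps

40


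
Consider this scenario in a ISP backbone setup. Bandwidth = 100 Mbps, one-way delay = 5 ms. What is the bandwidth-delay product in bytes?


Given: bandwidth = 100 Mbps, delay = 5 ms
BDP in bits = 100 * 10^6 * 5 / 1000
BDP in bits = 500000
BDP in bytes = 500000 / 8 = 62500

62500


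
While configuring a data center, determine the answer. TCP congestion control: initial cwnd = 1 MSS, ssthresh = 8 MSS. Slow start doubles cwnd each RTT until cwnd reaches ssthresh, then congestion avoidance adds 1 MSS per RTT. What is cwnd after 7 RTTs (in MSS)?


RTT 0: cwnd = 1 MSS (initial)
RTT 1: cwnd = 2 MSS (slow start, doubled)
RTT 2: cwnd = 4 MSS (slow start, doubled)
RTT 3: cwnd = 8 MSS (slow start, doubled)
RTT 4: cwnd = 9 MSS (congestion avoidance, +1)
RTT 5: cwnd = 10 MSS (congestion avoidance, +1)
RTT 6: cwnd = 11 MSS (congestion avoidance, +1)
RTT 7: cwnd = 12 MSS (congestion avoidance, +1)

12


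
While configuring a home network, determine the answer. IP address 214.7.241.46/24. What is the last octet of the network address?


Given: IP = 214.7.241.46, prefix = /24
Subnet mask = 255.255.255.0
Last octet of IP: 46
Last octet of mask: 0
Network last octet = 46 AND 0 = 0

0


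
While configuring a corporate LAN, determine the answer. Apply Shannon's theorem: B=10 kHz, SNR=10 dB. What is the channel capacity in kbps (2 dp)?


Given: B = 10 kHz, SNR = 10 dB
SNR linear = 10^(10/10) = 10
1 + SNR = 11
log2(11) = 3.4594316186
C = 10 * 1000 * 3.4594316186 = 34594.3162 bps
C = 34.594316 kbps -> 34.59 kbps (2 dp)

34.59


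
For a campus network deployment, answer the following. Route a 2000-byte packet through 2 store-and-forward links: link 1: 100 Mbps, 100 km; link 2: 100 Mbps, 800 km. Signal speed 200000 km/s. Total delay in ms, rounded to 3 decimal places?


Packet = 2000 bytes = 16000 bits. Store-and-forward: sum (t_trans + t_prop) per link.
Link 1: t_trans = 16000/(100*10^6) s = 0.1600 ms; t_prop = 100/200000 s = 0.5000 ms; subtotal = 0.6600 ms
Link 2: t_trans = 16000/(100*10^6) s = 0.1600 ms; t_prop = 800/200000 s = 4.0000 ms; subtotal = 4.1600 ms
End-to-end = 0.6600 + 4.1600 = 4.8200 ms -> 4.820 ms (3 dp)

4.820


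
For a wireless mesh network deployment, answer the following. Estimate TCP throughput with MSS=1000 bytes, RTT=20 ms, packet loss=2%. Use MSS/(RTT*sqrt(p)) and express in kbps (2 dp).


Given: MSS = 1000 bytes, RTT = 20 ms, loss = 2%
RTT in seconds = 20 / 1000 = 0.02
Loss rate = 2% = 0.02
sqrt(loss) = sqrt(0.02) = 0.141421356237
Throughput (bytes/s) = 1000 / (0.02 * 0.141421356237) = 353553.3906
Throughput (kbps) = 353553.3906 * 8 / 1000 = 2828.427125 -> 2828.43 kbps (2 dp)

2828.43


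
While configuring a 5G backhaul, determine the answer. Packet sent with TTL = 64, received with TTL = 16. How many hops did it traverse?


Given: initial TTL = 64, received TTL = 16
Hops = initial TTL - received TTL
Hops = 64 - 16 = 48

48


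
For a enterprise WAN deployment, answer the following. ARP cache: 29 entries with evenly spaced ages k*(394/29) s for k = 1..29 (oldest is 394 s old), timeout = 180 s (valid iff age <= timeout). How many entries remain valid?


Ages are k * 394/29 s for k = 1..29 (spacing = 13.5862 s).
Entry k is valid iff k * 394/29 <= 180 iff k <= 29 * 180 / 394 = 13.2487
n_valid = floor(13.2487) = 13
(n_stale = 29 - 13 = 16)

13


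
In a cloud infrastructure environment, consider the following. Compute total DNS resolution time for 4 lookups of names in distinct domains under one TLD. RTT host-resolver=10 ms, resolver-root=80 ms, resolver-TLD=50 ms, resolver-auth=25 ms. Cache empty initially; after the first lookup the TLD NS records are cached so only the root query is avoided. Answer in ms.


Lookup 1 (cold cache): local + root + TLD + auth = 10 + 80 + 50 + 25 = 165 ms
Lookups 2..4 (TLD NS cached -> skip root; new domain -> still ask TLD and auth): local + TLD + auth = 10 + 50 + 25 = 85 ms each
Remaining 3 lookups: 3 * 85 = 255 ms
Total = 165 + 255 = 420 ms

420


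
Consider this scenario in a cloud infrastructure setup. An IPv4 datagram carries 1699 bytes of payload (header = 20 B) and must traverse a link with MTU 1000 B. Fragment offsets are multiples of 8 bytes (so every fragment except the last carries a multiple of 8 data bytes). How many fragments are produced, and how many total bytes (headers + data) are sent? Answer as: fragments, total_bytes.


Max data per non-final fragment = floor((MTU - header)/8)*8 = floor((1000 - 20)/8)*8 = floor(980/8)*8 = 976 B
Final fragment needs no 8-byte alignment: it can carry up to MTU - header = 980 B
Non-final fragments needed = ceil((payload - 980) / 976) = ceil(719/976) = ceil(0.7367) = 1
Number of fragments = 1 + 1 = 2
Fragment sizes (data): 1 * 976 B + 723 B (last, 723 <= 980 OK)
Total bytes sent = payload + n_frags * header = 1699 + 2*20 = 1699 + 40 = 1739 B

2, 1739


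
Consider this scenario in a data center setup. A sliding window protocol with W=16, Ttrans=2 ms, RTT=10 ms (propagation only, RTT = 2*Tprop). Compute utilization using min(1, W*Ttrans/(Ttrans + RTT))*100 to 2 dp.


Given: W = 16, Ttrans = 2 ms, RTT = 10 ms (= 2 * Tprop, Tprop = 5 ms)
Cycle time = Ttrans + RTT = 2 + 10 = 12 ms (first packet sent until its ACK returns)
W * Ttrans = 16 * 2 = 32 ms of sending per cycle
W * Ttrans / (Ttrans + RTT) = 32 / 12 = 2.666667
U = min(1, 2.666667) = 1.000000
U% = 100.00%

100.00


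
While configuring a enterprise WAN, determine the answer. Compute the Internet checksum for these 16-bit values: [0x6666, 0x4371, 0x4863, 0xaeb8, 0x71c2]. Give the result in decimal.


Given words: [0x6666, 0x4371, 0x4863, 0xaeb8, 0x71c2]
Step 1: Sum all words
Raw sum = 26214 + 17265 + 18531 + 44728 + 29122 = 135860
Step 2: Fold carry: (4788 + 2) = 4790
One's complement = ~4790 & 0xFFFF = 60745

60745


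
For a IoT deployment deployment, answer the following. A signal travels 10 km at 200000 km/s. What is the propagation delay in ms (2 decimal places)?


Given: distance = 10 km, speed = 200000 km/s
Delay = distance / speed = 10 / 200000 seconds
Delay in ms = 10 * 1000 / 200000
Delay = 0.0500 ms
Rounded to 2 dp = 0.05 ms

0.05


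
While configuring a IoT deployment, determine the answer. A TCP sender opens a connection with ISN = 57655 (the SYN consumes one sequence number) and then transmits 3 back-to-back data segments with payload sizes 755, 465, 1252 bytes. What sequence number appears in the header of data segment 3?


The SYN occupies sequence number ISN = 57655, so the first data byte is ISN + 1 = 57656.
SEQ of data segment i = (ISN + 1) + sum of payload sizes of segments 1..i-1.
Segment 1: SEQ = 57656, payload = 755 bytes
Segment 2: SEQ = 58411, payload = 465 bytes
Segment 3: SEQ = 58876, payload = 1252 bytes
SEQ of segment 3 = 57656 + 755 + 465 = 58876

58876


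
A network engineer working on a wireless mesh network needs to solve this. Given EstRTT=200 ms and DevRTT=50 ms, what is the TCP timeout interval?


Given: EstRTT = 200 ms, DevRTT = 50 ms
Timeout = EstRTT + 4 * DevRTT
4 * DevRTT = 4 * 50 = 200
Timeout = 200 + 200 = 400 ms

400


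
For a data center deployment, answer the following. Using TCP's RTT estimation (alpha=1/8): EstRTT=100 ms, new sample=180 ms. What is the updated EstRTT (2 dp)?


Given: EstRTT = 100 ms, SampleRTT = 180 ms, alpha = 1/8
New EstRTT = (1 - alpha) * EstRTT + alpha * SampleRTT
(7/8) * 100 = 87.5
(1/8) * 180 = 22.5
New EstRTT = 87.5 + 22.5 = 110 ms -> 110.00 ms (2 dp)

110.00


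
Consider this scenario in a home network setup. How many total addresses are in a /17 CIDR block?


Given: CIDR prefix /17
Host bits = 32 - 17 = 15
Total addresses = 2^15 = 32768

32768


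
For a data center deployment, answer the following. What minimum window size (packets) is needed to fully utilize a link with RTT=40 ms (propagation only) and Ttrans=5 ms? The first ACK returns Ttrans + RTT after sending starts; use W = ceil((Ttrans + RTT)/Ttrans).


Given: Ttrans = 5 ms, RTT = 40 ms (= 2 * Tprop, Tprop = 20 ms)
Time until first ACK returns = Ttrans + RTT = 5 + 40 = 45 ms
Need W * Ttrans >= Ttrans + RTT  ->  W >= (Ttrans + RTT) / Ttrans
(Ttrans + RTT) / Ttrans = 45 / 5 = 9
W_min = ceil(9) = 9

9


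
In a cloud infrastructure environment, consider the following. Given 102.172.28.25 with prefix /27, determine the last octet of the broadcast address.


Given: IP = 102.172.28.25, prefix = /27
Host bits = 32 - 27 = 5
Network last octet = 25 AND mask = 0
Host part size = 2^5 - 1 = 31
Broadcast last octet = 0 OR 31 = 31

31


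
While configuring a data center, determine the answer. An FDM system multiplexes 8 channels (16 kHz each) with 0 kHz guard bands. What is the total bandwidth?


Given: 8 channels, 16 kHz each, guard = 0 kHz
Channel bandwidth = 8 * 16 = 128 kHz
Guard bands = 7 gaps * 0 kHz = 0 kHz
Total = 128 + 0 = 128 kHz

128


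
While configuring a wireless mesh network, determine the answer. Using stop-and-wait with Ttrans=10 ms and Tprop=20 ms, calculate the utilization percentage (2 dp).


Given: Ttrans = 10 ms, Tprop = 20 ms
RTT = 2 * Tprop = 2 * 20 = 40 ms
U = Ttrans / (Ttrans + RTT)
U = 10 / (10 + 40)
U = 10 / 50 = 0.2
U% = 20.00%

20.00


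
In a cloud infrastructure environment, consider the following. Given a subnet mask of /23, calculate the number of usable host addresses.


Given: subnet mask /23
Host bits = 32 - 23 = 9
Total addresses = 2^9 = 512
Usable hosts = 512 - 2 (network + broadcast) = 510

510


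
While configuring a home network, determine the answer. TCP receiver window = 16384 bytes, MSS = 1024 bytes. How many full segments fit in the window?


Given: RWND = 16384 bytes, MSS = 1024 bytes
Full segments = floor(RWND / MSS)
Full segments = floor(16384 / 1024)
Full segments = floor(16.0) = 16

16


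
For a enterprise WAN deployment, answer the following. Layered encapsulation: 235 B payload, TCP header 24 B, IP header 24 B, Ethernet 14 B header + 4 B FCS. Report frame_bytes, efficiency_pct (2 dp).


TCP segment = 235 + 24 = 259 B
IP packet = 259 + 24 = 283 B
Ethernet frame = 283 + 14 + 4 = 301 B
Efficiency = app / frame = 235 / 301 = 0.780731 = 78.0731% -> 78.07% (2 dp)

301, 78.07


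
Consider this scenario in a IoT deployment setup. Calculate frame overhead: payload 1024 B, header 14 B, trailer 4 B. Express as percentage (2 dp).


Given: payload = 1024 B, header = 14 B, trailer = 4 B
Overhead bytes = header + trailer = 14 + 4 = 18
Total frame = payload + overhead = 1024 + 18 = 1042
Overhead % = 18 / 1042 * 100 = 1.7274% -> 1.73% (2 dp)

1.73


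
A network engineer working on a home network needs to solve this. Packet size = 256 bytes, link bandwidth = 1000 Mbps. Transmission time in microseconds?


Given: packet = 256 bytes, bandwidth = 1000 Mbps
Packet in bits = 256 * 8 = 2048 bits
Bandwidth = 1000 * 10^6 = 1000000000 bps
Time = 2048 / 1000000000 seconds
Time in us = 2048 * 10^6 / 1000000000 = 2.048

2.048


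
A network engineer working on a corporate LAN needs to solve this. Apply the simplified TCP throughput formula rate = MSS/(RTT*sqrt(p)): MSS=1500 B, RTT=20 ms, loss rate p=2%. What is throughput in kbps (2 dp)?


Given: MSS = 1500 bytes, RTT = 20 ms, loss = 2%
RTT in seconds = 20 / 1000 = 0.02
Loss rate = 2% = 0.02
sqrt(loss) = sqrt(0.02) = 0.141421356237
Throughput (bytes/s) = 1500 / (0.02 * 0.141421356237) = 530330.0859
Throughput (kbps) = 530330.0859 * 8 / 1000 = 4242.640687 -> 4242.64 kbps (2 dp)

4242.64


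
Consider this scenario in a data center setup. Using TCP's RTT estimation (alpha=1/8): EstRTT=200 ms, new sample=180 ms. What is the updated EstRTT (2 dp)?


Given: EstRTT = 200 ms, SampleRTT = 180 ms, alpha = 1/8
New EstRTT = (1 - alpha) * EstRTT + alpha * SampleRTT
(7/8) * 200 = 175
(1/8) * 180 = 22.5
New EstRTT = 175 + 22.5 = 197.5 ms -> 197.50 ms (2 dp)

197.50


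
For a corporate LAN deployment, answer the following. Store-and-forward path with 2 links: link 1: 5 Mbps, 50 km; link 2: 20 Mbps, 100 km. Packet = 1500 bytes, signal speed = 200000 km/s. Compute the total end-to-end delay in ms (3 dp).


Packet = 1500 bytes = 12000 bits. Store-and-forward: sum (t_trans + t_prop) per link.
Link 1: t_trans = 12000/(5*10^6) s = 2.4000 ms; t_prop = 50/200000 s = 0.2500 ms; subtotal = 2.6500 ms
Link 2: t_trans = 12000/(20*10^6) s = 0.6000 ms; t_prop = 100/200000 s = 0.5000 ms; subtotal = 1.1000 ms
End-to-end = 2.6500 + 1.1000 = 3.7500 ms -> 3.750 ms (3 dp)

3.750


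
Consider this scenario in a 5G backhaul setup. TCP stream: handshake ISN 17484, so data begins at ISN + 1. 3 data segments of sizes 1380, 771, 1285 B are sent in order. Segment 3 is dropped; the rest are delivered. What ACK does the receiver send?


SYN uses sequence number 17484; first data byte = ISN + 1 = 17485.
Segment 1: SEQ = 17485, len = 1380 B, covers [17485, 18864]
Segment 2: SEQ = 18865, len = 771 B, covers [18865, 19635]
Segment 3: SEQ = 19636, len = 1285 B, covers [19636, 20920] [LOST]
In-order data received: bytes [17485, 19635] (segments 1..2).
Segment 3 missing -> gap begins at byte 19636.
Cumulative ACK = next expected in-order byte = 17485 + 1380 + 771 = 19636

19636


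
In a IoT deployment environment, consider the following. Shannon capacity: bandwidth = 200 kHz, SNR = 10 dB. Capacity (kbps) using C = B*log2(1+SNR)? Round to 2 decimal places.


Given: B = 200 kHz, SNR = 10 dB
SNR linear = 10^(10/10) = 10
1 + SNR = 11
log2(11) = 3.4594316186
C = 200 * 1000 * 3.4594316186 = 691886.3237 bps
C = 691.886324 kbps -> 691.89 kbps (2 dp)

691.89


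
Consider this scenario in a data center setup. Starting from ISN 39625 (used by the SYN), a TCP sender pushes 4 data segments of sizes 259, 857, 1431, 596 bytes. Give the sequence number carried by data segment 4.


The SYN occupies sequence number ISN = 39625, so the first data byte is ISN + 1 = 39626.
SEQ of data segment i = (ISN + 1) + sum of payload sizes of segments 1..i-1.
Segment 1: SEQ = 39626, payload = 259 bytes
Segment 2: SEQ = 39885, payload = 857 bytes
Segment 3: SEQ = 40742, payload = 1431 bytes
Segment 4: SEQ = 42173, payload = 596 bytes
SEQ of segment 4 = 39626 + 259 + 857 + 1431 = 42173

42173
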